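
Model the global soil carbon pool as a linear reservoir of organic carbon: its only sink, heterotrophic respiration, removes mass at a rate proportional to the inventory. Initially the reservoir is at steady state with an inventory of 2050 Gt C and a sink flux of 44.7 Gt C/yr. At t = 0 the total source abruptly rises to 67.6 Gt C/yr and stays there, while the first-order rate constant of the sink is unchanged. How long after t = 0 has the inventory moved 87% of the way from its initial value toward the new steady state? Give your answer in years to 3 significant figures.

93.6 yr

τ = M₀/F₀ = 2050/44.7 = 45.86 yr.
The remaining gap fraction is e^(−t/τ); 87% covered ⇒ e^(−t/τ) = 0.130.
t = −τ ln(0.130) = 45.86 × 2.040 = 93.57 yr.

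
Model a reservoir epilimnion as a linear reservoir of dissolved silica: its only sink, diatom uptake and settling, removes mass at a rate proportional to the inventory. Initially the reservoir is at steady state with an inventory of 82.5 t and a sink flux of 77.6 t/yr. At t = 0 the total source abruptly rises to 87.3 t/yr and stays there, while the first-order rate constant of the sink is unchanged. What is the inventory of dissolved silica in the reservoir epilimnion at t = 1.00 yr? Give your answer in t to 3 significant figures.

The sink rate constant is k = F₀/M₀ = 77.6/82.5 = 0.9406 yr⁻¹.
Solving dM/dt = F₁ − kM with M(0) = M₀ gives M(t) = F₁/k + (M₀ − F₁/k)·e^(−kt).
F₁/k = 87.3/0.9406 = 92.812 t; kt = 0.9406 × 1.00 = 0.9406, e^(−kt) = 0.3904.
M(1.00) = 92.812 + (82.5 − 92.812) × 0.3904 = 92.812 − 4.026 = 88.787 t.

88.8 t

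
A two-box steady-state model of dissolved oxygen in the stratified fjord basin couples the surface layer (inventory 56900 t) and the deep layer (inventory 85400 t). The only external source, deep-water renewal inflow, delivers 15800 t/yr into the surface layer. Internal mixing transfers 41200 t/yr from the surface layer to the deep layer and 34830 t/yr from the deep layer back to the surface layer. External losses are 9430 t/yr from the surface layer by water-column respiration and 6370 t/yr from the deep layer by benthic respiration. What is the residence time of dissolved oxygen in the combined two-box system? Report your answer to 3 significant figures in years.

Residence time in the combined system uses the total inventory and the total *external* removal — internal exchanges between the two boxes cancel.
M_total = 56900 + 85400 = 142300 t.
ΣF_external_out = 9430 + 6370 = 15800 t/yr.
τ = M_total / ΣF_ext = 142300 / 15800 = 9.006 yr.

9.01 yr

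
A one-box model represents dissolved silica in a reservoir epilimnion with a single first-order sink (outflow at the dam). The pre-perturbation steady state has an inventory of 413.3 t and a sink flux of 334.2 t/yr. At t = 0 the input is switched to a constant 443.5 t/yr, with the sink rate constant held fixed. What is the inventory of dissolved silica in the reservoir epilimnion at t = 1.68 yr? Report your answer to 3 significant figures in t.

The sink rate constant is k = F₀/M₀ = 334.2/413.3 = 0.8086 yr⁻¹.
Solving dM/dt = F₁ − kM with M(0) = M₀ gives M(t) = F₁/k + (M₀ − F₁/k)·e^(−kt).
F₁/k = 443.5/0.8086 = 548.47 t; kt = 0.8086 × 1.68 = 1.358, e^(−kt) = 0.2571.
M(1.68) = 548.47 + (413.3 − 548.47) × 0.2571 = 548.47 − 34.75 = 513.72 t.

514 t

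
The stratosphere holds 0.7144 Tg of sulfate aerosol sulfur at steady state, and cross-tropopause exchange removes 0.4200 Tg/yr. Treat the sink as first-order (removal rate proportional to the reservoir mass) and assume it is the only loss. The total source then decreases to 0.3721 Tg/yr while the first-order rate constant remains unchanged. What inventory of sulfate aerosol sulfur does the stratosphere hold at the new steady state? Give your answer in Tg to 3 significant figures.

0.633 Tg

Rate constant k = F/M = 0.4200 / 0.7144 = 0.5879 yr⁻¹.
At the new steady state, source = k·M_new ⇒ M_new = 0.3721 / 0.5879 = 0.6329 Tg.
(Equivalently M_new = M × F_new/F_old = 0.7144 × 0.3721/0.4200.)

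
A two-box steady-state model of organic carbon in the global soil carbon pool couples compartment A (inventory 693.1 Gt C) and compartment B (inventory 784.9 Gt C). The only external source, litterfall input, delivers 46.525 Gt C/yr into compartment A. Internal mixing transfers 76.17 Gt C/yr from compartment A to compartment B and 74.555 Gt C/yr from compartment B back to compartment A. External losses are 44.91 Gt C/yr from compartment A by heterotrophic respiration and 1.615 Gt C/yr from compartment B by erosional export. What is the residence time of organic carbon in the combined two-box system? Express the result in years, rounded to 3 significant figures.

Treat the two boxes together as one reservoir: the mixing fluxes between them are internal recycling, so τ = ΣM / Σ(external losses).
M_total = 693.1 + 784.9 = 1478.0 Gt C.
ΣF_external_out = 44.91 + 1.615 = 46.525 Gt C/yr.
τ = M_total / ΣF_ext = 1478.0 / 46.525 = 31.77 yr.

31.8 yr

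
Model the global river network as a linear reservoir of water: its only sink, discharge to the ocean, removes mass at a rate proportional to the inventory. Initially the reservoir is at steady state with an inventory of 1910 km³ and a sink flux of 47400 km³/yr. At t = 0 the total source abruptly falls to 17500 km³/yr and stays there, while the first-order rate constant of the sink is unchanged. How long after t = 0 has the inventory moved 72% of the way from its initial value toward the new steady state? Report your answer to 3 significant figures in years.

0.0513 yr

τ = M₀/F₀ = 1910/47400 = 0.04030 yr.
The remaining gap fraction is e^(−t/τ); 72% covered ⇒ e^(−t/τ) = 0.280.
t = −τ ln(0.280) = 0.04030 × 1.273 = 0.05129 yr.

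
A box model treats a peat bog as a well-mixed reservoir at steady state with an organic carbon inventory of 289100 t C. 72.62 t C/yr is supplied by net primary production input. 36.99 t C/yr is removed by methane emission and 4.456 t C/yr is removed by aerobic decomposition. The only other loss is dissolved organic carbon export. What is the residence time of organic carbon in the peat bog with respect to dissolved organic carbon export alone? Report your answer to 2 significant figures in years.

9300 yr

At steady state ΣF_in = ΣF_out.
ΣF_in = 72.620 t C/yr.
Dissolved organic carbon export flux = ΣF_in − (36.99 + 4.456) = 72.620 − 41.45 = 31.17 t C/yr.
τ = M / F = 289100 / 31.17 = 9274 yr.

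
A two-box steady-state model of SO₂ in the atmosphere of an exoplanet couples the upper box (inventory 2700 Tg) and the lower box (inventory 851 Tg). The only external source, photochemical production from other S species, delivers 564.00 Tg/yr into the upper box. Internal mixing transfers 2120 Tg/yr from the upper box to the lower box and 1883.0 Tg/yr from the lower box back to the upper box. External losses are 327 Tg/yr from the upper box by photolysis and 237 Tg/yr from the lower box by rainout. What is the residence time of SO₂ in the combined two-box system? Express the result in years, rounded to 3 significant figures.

Residence time in the combined system uses the total inventory and the total *external* removal — internal exchanges between the two boxes cancel.
M_total = 2700 + 851 = 3551.0 Tg.
ΣF_external_out = 327 + 237 = 564.00 Tg/yr.
τ = M_total / ΣF_ext = 3551.0 / 564.00 = 6.296 yr.

6.30 yr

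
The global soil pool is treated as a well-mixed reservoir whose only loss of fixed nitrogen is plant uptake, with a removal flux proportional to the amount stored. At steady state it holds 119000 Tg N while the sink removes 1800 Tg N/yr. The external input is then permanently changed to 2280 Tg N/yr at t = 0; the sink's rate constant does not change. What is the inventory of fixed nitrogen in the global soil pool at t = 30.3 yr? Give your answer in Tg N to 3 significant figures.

131000 Tg N

The sink rate constant is k = F₀/M₀ = 1800/119000 = 0.01513 yr⁻¹.
Solving dM/dt = F₁ − kM with M(0) = M₀ gives M(t) = F₁/k + (M₀ − F₁/k)·e^(−kt).
F₁/k = 2280/0.01513 = 150730 Tg N; kt = 0.01513 × 30.3 = 0.4583, e^(−kt) = 0.6323.
M(30.3) = 150730 + (119000 − 150730) × 0.6323 = 150730 − 20070 = 130670 Tg N.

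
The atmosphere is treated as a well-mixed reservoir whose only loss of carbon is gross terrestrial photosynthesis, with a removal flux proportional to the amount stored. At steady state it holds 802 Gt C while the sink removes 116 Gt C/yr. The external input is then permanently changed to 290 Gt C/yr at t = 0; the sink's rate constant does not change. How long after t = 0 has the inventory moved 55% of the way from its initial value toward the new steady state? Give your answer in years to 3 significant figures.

τ = M₀/F₀ = 802/116 = 6.914 yr.
The remaining gap fraction is e^(−t/τ); 55% covered ⇒ e^(−t/τ) = 0.450.
t = −τ ln(0.450) = 6.914 × 0.7985 = 5.521 yr.

5.52 yr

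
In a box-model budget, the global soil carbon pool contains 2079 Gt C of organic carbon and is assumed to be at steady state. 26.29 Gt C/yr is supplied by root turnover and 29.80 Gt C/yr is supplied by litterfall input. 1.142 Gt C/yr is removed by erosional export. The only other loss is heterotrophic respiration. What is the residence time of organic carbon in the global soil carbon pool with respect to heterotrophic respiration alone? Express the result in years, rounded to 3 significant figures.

37.8 yr

At steady state ΣF_in = ΣF_out.
ΣF_in = 26.29 + 29.80 = 56.090 Gt C/yr.
Heterotrophic respiration flux = ΣF_in − (1.142) = 56.090 − 1.142 = 54.95 Gt C/yr.
τ = M / F = 2079 / 54.95 = 37.84 yr.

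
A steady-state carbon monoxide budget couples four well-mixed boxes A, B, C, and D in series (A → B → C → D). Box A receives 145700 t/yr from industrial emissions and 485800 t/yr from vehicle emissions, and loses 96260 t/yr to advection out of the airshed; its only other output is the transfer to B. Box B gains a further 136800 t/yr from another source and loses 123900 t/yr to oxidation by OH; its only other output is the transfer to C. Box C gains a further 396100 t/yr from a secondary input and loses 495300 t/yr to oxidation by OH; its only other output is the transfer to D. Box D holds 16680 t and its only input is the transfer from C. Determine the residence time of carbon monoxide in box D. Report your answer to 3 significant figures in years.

Box A: F(A→B) = (145700 + 485800) − 96260 = 535240 t/yr.
Box B: F(B→C) = (535240 + 136800) − 123900 = 548140 t/yr.
Box C: F(C→D) = (548140 + 396100) − 495300 = 448940 t/yr.
Box D throughput = its input = 448940 t/yr; τ = 16680 / 448940 = 0.03715 yr.

0.0372 yr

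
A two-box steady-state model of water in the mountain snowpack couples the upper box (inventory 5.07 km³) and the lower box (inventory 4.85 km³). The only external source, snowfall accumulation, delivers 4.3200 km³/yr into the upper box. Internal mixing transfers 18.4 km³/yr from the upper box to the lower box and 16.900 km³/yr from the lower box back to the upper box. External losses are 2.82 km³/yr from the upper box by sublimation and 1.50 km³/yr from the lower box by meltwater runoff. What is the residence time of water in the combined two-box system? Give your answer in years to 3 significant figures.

2.30 yr

For the system as a whole, the A↔B exchange is internal and contributes nothing to the throughput; only the external sinks remove mass.
M_total = 5.07 + 4.85 = 9.9200 km³.
ΣF_external_out = 2.82 + 1.50 = 4.3200 km³/yr.
τ = M_total / ΣF_ext = 9.9200 / 4.3200 = 2.296 yr.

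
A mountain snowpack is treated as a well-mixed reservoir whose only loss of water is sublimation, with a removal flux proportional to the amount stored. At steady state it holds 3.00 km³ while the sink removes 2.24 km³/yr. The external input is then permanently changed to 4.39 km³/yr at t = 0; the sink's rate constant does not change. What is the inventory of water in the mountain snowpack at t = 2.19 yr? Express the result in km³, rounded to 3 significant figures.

5.32 km³

The sink rate constant is k = F₀/M₀ = 2.24/3.00 = 0.7467 yr⁻¹.
Solving dM/dt = F₁ − kM with M(0) = M₀ gives M(t) = F₁/k + (M₀ − F₁/k)·e^(−kt).
F₁/k = 4.39/0.7467 = 5.8795 km³; kt = 0.7467 × 2.19 = 1.635, e^(−kt) = 0.1949.
M(2.19) = 5.8795 + (3.00 − 5.8795) × 0.1949 = 5.8795 − 0.5612 = 5.3182 km³.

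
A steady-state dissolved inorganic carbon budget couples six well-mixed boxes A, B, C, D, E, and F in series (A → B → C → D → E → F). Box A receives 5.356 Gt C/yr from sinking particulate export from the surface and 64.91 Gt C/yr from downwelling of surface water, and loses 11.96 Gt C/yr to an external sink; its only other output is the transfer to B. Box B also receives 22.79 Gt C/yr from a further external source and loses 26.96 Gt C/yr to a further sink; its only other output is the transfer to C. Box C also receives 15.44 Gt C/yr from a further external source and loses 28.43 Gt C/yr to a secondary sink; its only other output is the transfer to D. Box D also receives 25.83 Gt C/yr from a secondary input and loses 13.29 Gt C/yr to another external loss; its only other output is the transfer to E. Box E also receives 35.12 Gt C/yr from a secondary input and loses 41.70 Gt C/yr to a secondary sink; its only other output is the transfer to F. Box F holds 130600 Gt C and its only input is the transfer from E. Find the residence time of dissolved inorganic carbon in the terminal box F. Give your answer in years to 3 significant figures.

2770 yr

Box A: F(A→B) = (5.356 + 64.91) − 11.96 = 58.306 Gt C/yr.
Box B: F(B→C) = (58.306 + 22.79) − 26.96 = 54.136 Gt C/yr.
Box C: F(C→D) = (54.136 + 15.44) − 28.43 = 41.146 Gt C/yr.
Box D: F(D→E) = (41.146 + 25.83) − 13.29 = 53.686 Gt C/yr.
Box E: F(E→F) = (53.686 + 35.12) − 41.70 = 47.106 Gt C/yr.
Box F throughput = its input = 47.106 Gt C/yr; τ = 130600 / 47.106 = 2772 yr.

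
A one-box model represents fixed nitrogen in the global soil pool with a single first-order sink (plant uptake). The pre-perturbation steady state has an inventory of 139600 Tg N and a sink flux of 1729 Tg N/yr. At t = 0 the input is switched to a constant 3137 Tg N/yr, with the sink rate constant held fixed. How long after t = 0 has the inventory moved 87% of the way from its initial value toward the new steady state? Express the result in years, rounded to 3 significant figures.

165 yr

τ = M₀/F₀ = 139600/1729 = 80.74 yr.
The remaining gap fraction is e^(−t/τ); 87% covered ⇒ e^(−t/τ) = 0.130.
t = −τ ln(0.130) = 80.74 × 2.040 = 164.7 yr.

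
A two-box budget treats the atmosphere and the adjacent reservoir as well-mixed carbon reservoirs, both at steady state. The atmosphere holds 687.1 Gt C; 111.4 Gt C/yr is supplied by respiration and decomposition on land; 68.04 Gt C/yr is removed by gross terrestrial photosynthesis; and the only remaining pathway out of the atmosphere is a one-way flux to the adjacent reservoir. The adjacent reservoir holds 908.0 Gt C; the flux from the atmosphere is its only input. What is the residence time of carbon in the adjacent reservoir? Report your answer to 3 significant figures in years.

20.9 yr

Balance the atmosphere: ΣF_in = 111.40 Gt C/yr.
Flux to the adjacent reservoir = ΣF_in − (68.04) = 43.360 Gt C/yr.
At steady state the output of the adjacent reservoir equals its input, 43.360 Gt C/yr.
τ = M / F = 908.0 / 43.360 = 20.94 yr.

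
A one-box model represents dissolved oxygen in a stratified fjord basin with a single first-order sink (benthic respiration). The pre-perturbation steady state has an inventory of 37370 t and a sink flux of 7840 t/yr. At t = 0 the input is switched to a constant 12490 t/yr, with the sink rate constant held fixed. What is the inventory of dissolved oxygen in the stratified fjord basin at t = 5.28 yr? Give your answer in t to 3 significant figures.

52200 t

τ = M₀/F₀ = 37370/7840 = 4.767 yr; rate constant k = 1/τ.
New steady state M_∞ = F₁/k = F₁·τ = 12490 × 4.767 = 59535 t.
M(t) = M_∞ + (M₀ − M_∞)·e^(−t/τ); t/τ = 5.28/4.767 = 1.108, so e^(−t/τ) = 0.3303.
M(t) = 59535 − 22160 × 0.3303 = 52213 t.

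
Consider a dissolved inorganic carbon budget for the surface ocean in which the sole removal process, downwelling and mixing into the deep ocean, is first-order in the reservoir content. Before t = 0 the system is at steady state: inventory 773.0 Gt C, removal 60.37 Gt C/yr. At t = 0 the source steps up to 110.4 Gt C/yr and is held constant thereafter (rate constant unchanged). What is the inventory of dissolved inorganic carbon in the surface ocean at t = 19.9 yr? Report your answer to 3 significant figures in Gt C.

1280 Gt C

τ = M₀/F₀ = 773.0/60.37 = 12.80 yr; rate constant k = 1/τ.
New steady state M_∞ = F₁/k = F₁·τ = 110.4 × 12.80 = 1413.6 Gt C.
M(t) = M_∞ + (M₀ − M_∞)·e^(−t/τ); t/τ = 19.9/12.80 = 1.554, so e^(−t/τ) = 0.2114.
M(t) = 1413.6 − 640.6 × 0.2114 = 1278.2 Gt C.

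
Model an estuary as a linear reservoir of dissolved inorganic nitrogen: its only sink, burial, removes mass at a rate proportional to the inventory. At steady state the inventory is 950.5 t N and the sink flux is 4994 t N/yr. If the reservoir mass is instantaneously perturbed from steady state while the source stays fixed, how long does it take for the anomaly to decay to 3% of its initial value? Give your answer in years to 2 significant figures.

0.67 yr

For a linear reservoir the anomaly decays as exp(−t/τ) with τ = M/F = 950.5/4994 = 0.1903 yr.
exp(−t/τ) = 0.03 ⇒ t = −τ ln(0.03) = 0.1903 × 3.507 = 0.6674 yr.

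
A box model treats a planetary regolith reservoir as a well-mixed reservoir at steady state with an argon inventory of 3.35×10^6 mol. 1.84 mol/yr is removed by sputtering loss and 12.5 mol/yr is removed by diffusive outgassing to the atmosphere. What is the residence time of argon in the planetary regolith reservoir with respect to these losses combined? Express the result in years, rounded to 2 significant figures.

Total removal = 1.840 + 12.50 = 14.340 mol/yr.
τ = M / ΣF_out = 3.35×10^6 / 14.340 = 233600 yr.

230000 yr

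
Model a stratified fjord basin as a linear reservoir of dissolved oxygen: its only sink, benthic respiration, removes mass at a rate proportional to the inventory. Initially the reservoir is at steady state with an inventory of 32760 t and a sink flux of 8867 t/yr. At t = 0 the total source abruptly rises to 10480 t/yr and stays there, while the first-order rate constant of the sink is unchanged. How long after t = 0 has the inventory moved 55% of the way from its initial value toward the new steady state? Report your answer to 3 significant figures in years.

2.95 yr

τ = M₀/F₀ = 32760/8867 = 3.695 yr.
The remaining gap fraction is e^(−t/τ); 55% covered ⇒ e^(−t/τ) = 0.450.
t = −τ ln(0.450) = 3.695 × 0.7985 = 2.950 yr.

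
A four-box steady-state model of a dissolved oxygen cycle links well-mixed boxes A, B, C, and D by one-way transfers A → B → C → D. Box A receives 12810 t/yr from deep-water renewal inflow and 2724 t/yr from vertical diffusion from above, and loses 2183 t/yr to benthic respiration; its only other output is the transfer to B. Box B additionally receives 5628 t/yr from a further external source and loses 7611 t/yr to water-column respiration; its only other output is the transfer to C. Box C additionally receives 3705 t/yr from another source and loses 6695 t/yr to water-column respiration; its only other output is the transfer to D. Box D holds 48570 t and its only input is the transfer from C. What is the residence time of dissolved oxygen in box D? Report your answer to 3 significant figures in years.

Box A: F(A→B) = (12810 + 2724) − 2183 = 13351 t/yr.
Box B: F(B→C) = (13351 + 5628) − 7611 = 11368 t/yr.
Box C: F(C→D) = (11368 + 3705) − 6695 = 8378.0 t/yr.
Box D throughput = its input = 8378.0 t/yr; τ = 48570 / 8378.0 = 5.797 yr.

5.80 yr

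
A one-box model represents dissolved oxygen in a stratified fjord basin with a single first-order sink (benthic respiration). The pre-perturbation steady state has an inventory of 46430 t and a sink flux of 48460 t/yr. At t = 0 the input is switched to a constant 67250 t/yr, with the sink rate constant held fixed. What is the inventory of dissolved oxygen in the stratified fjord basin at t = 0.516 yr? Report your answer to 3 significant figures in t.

τ = M₀/F₀ = 46430/48460 = 0.9581 yr; rate constant k = 1/τ.
New steady state M_∞ = F₁/k = F₁·τ = 67250 × 0.9581 = 64433 t.
M(t) = M_∞ + (M₀ − M_∞)·e^(−t/τ); t/τ = 0.516/0.9581 = 0.5386, so e^(−t/τ) = 0.5836.
M(t) = 64433 − 18000 × 0.5836 = 53927 t.

53900 t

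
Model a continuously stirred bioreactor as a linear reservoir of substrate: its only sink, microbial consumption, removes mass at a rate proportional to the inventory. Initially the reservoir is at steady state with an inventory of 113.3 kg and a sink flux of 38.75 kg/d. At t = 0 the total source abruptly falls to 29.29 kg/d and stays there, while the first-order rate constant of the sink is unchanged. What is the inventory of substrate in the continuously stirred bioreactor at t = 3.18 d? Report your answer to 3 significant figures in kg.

95.0 kg

The sink rate constant is k = F₀/M₀ = 38.75/113.3 = 0.3420 d⁻¹.
Solving dM/dt = F₁ − kM with M(0) = M₀ gives M(t) = F₁/k + (M₀ − F₁/k)·e^(−kt).
F₁/k = 29.29/0.3420 = 85.640 kg; kt = 0.3420 × 3.18 = 1.088, e^(−kt) = 0.3370.
M(3.18) = 85.640 + (113.3 − 85.640) × 0.3370 = 85.640 + 9.322 = 94.962 kg.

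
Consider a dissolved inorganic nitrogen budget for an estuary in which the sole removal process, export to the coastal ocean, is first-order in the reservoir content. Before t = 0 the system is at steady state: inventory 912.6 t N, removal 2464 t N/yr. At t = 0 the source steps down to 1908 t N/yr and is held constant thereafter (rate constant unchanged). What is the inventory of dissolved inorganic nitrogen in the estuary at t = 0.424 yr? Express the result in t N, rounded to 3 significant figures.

772 t N

Residence time τ = M₀/F₀ = 0.3704 yr. The eventual steady state is M_∞ = M₀·(F₁/F₀) = 912.6 × 1908/2464 = 706.67 t N.
The anomaly ΔM(t) = M(t) − M_∞ decays as ΔM₀·e^(−t/τ) with ΔM₀ = 912.6 − 706.67 = 205.9 t N.
At t = 0.424 yr, e^(−t/τ) = e^(−1.145) = 0.3183, so ΔM = 65.54 t N and M = 706.67 + 65.54 = 772.22 t N.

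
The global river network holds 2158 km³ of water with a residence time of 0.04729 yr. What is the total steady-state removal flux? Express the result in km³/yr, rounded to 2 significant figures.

F = M / τ = 2158 / 0.04729 = 45630 km³/yr.

46000 km³/yr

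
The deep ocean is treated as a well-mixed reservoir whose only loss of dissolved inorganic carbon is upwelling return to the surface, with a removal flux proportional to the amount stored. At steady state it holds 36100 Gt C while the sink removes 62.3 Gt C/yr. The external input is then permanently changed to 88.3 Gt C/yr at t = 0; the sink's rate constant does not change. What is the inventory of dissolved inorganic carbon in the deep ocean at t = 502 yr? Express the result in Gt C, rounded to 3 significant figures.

Residence time τ = M₀/F₀ = 579.5 yr. The eventual steady state is M_∞ = M₀·(F₁/F₀) = 36100 × 88.3/62.3 = 51166 Gt C.
The anomaly ΔM(t) = M(t) − M_∞ decays as ΔM₀·e^(−t/τ) with ΔM₀ = 36100 − 51166 = −15070 Gt C.
At t = 502 yr, e^(−t/τ) = e^(−0.8663) = 0.4205, so ΔM = −6335 Gt C and M = 51166 − 6335 = 44831 Gt C.

44800 Gt C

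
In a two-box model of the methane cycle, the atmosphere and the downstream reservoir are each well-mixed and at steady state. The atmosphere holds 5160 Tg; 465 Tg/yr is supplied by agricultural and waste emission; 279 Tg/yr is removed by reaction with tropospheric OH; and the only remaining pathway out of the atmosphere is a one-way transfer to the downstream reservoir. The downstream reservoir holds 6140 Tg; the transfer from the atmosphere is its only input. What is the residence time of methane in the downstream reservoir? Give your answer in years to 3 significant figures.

33.0 yr

Balance the atmosphere: ΣF_in = 465.00 Tg/yr.
Transfer to the downstream reservoir = ΣF_in − (279) = 186.00 Tg/yr.
At steady state the output of the downstream reservoir equals its input, 186.00 Tg/yr.
τ = M / F = 6140 / 186.00 = 33.01 yr.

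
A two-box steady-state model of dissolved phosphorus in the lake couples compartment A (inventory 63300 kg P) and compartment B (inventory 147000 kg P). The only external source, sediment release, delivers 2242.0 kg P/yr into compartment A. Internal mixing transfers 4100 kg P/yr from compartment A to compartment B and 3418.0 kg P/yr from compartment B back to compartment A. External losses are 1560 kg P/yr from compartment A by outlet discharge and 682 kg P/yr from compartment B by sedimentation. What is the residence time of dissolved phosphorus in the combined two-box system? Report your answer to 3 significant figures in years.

93.8 yr

Treat the two boxes together as one reservoir: the mixing fluxes between them are internal recycling, so τ = ΣM / Σ(external losses).
M_total = 63300 + 147000 = 210300 kg P.
ΣF_external_out = 1560 + 682 = 2242.0 kg P/yr.
τ = M_total / ΣF_ext = 210300 / 2242.0 = 93.80 yr.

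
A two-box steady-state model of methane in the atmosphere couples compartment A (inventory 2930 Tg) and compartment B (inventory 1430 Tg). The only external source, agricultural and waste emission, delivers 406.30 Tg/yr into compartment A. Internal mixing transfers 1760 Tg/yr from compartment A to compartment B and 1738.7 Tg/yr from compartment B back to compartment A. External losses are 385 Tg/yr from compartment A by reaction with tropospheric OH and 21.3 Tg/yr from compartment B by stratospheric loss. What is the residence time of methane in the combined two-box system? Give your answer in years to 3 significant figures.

10.7 yr

For the system as a whole, the A↔B exchange is internal and contributes nothing to the throughput; only the external sinks remove mass.
M_total = 2930 + 1430 = 4360.0 Tg.
ΣF_external_out = 385 + 21.3 = 406.30 Tg/yr.
τ = M_total / ΣF_ext = 4360.0 / 406.30 = 10.73 yr.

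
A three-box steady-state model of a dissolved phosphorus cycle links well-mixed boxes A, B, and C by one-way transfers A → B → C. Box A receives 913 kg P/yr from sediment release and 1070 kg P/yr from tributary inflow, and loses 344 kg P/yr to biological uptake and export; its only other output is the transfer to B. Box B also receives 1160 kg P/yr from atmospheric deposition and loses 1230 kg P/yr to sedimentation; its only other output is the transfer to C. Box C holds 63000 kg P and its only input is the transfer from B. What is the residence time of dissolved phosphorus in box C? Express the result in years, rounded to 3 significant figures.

Box A: F(A→B) = (913 + 1070) − 344 = 1639.0 kg P/yr.
Box B: F(B→C) = (1639.0 + 1160) − 1230 = 1569.0 kg P/yr.
Box C throughput = its input = 1569.0 kg P/yr; τ = 63000 / 1569.0 = 40.15 yr.

40.2 yr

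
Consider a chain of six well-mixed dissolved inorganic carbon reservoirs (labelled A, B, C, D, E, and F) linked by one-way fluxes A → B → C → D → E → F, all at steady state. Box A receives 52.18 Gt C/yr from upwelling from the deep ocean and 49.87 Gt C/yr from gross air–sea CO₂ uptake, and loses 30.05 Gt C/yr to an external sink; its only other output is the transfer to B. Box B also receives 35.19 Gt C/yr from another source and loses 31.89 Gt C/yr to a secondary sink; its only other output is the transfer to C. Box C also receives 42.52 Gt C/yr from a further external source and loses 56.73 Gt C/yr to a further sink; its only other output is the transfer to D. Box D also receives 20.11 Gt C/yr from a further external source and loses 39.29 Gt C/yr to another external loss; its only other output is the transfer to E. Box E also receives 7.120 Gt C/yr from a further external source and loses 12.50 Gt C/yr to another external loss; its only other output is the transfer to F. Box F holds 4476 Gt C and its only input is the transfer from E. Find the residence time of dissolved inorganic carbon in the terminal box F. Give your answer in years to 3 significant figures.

123 yr

Box A: F(A→B) = (52.18 + 49.87) − 30.05 = 72.000 Gt C/yr.
Box B: F(B→C) = (72.000 + 35.19) − 31.89 = 75.300 Gt C/yr.
Box C: F(C→D) = (75.300 + 42.52) − 56.73 = 61.090 Gt C/yr.
Box D: F(D→E) = (61.090 + 20.11) − 39.29 = 41.910 Gt C/yr.
Box E: F(E→F) = (41.910 + 7.120) − 12.50 = 36.530 Gt C/yr.
Box F throughput = its input = 36.530 Gt C/yr; τ = 4476 / 36.530 = 122.5 yr.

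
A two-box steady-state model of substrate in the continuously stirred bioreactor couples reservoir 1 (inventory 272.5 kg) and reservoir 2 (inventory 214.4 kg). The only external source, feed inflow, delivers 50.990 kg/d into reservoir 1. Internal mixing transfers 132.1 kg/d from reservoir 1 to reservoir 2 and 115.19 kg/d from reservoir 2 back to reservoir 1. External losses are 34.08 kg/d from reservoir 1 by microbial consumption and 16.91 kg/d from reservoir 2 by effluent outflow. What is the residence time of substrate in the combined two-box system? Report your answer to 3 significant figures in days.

9.55 d

Treat the two boxes together as one reservoir: the mixing fluxes between them are internal recycling, so τ = ΣM / Σ(external losses).
M_total = 272.5 + 214.4 = 486.90 kg.
ΣF_external_out = 34.08 + 16.91 = 50.990 kg/d.
τ = M_total / ΣF_ext = 486.90 / 50.990 = 9.549 d.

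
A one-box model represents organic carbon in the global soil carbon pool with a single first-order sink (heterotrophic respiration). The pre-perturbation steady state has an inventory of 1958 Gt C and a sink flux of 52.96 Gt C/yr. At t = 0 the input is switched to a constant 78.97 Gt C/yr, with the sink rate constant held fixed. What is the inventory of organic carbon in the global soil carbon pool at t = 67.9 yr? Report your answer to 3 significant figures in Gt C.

2770 Gt C

τ = M₀/F₀ = 1958/52.96 = 36.97 yr; rate constant k = 1/τ.
New steady state M_∞ = F₁/k = F₁·τ = 78.97 × 36.97 = 2919.6 Gt C.
M(t) = M_∞ + (M₀ − M_∞)·e^(−t/τ); t/τ = 67.9/36.97 = 1.837, so e^(−t/τ) = 0.1594.
M(t) = 2919.6 − 961.6 × 0.1594 = 2766.4 Gt C.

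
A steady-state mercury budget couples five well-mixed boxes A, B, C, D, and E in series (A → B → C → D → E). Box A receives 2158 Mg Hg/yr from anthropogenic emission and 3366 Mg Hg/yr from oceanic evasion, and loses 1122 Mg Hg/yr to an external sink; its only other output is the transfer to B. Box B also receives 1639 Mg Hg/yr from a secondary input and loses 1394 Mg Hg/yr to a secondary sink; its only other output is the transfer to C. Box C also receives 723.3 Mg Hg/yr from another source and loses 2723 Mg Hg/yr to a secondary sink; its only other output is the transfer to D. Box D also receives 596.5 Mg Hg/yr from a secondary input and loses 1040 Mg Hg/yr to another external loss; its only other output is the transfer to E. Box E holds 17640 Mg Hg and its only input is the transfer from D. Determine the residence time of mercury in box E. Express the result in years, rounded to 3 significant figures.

8.00 yr

Box A: F(A→B) = (2158 + 3366) − 1122 = 4402.0 Mg Hg/yr.
Box B: F(B→C) = (4402.0 + 1639) − 1394 = 4647.0 Mg Hg/yr.
Box C: F(C→D) = (4647.0 + 723.3) − 2723 = 2647.3 Mg Hg/yr.
Box D: F(D→E) = (2647.3 + 596.5) − 1040 = 2203.8 Mg Hg/yr.
Box E throughput = its input = 2203.8 Mg Hg/yr; τ = 17640 / 2203.8 = 8.004 yr.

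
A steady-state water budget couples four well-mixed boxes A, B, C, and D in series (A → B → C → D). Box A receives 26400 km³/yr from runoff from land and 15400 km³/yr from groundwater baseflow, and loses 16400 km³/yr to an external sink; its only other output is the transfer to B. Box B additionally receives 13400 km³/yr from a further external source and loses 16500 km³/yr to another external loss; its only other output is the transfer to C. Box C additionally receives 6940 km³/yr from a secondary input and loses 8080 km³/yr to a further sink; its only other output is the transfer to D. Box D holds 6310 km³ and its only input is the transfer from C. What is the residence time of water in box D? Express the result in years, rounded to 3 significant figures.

Box A: F(A→B) = (26400 + 15400) − 16400 = 25400 km³/yr.
Box B: F(B→C) = (25400 + 13400) − 16500 = 22300 km³/yr.
Box C: F(C→D) = (22300 + 6940) − 8080 = 21160 km³/yr.
Box D throughput = its input = 21160 km³/yr; τ = 6310 / 21160 = 0.2982 yr.

0.298 yr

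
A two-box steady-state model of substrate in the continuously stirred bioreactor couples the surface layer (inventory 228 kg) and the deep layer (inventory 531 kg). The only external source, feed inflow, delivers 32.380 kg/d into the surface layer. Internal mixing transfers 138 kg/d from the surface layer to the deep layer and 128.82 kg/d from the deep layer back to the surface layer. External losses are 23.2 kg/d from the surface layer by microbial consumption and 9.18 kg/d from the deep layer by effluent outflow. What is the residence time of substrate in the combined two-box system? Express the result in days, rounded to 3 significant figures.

23.4 d

Residence time in the combined system uses the total inventory and the total *external* removal — internal exchanges between the two boxes cancel.
M_total = 228 + 531 = 759.00 kg.
ΣF_external_out = 23.2 + 9.18 = 32.380 kg/d.
τ = M_total / ΣF_ext = 759.00 / 32.380 = 23.44 d.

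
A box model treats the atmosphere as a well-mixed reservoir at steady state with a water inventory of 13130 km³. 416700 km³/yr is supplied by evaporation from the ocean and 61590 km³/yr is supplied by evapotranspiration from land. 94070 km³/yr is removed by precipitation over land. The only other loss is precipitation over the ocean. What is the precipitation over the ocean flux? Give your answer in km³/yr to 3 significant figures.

At steady state ΣF_in = ΣF_out.
ΣF_in = 416700 + 61590 = 478290 km³/yr.
Precipitation over the ocean flux = ΣF_in − (94070) = 478290 − 94070 = 384200 km³/yr.

384000 km³/yr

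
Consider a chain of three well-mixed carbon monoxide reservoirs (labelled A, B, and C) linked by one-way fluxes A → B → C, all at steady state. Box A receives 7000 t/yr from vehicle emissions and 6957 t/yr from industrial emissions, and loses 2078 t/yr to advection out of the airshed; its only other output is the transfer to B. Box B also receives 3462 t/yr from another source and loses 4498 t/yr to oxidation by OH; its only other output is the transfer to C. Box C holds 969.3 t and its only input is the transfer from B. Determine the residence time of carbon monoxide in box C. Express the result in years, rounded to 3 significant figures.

Box A: F(A→B) = (7000 + 6957) − 2078 = 11879 t/yr.
Box B: F(B→C) = (11879 + 3462) − 4498 = 10843 t/yr.
Box C throughput = its input = 10843 t/yr; τ = 969.3 / 10843 = 0.08939 yr.

0.0894 yr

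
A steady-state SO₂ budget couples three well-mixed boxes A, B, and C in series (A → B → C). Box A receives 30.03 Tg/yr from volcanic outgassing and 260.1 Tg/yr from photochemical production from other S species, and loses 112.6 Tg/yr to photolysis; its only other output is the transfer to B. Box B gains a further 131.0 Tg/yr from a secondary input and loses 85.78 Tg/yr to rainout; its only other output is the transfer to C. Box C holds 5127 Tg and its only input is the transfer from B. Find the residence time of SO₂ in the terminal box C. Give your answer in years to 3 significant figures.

23.0 yr

Box A: F(A→B) = (30.03 + 260.1) − 112.6 = 177.53 Tg/yr.
Box B: F(B→C) = (177.53 + 131.0) − 85.78 = 222.75 Tg/yr.
Box C throughput = its input = 222.75 Tg/yr; τ = 5127 / 222.75 = 23.02 yr.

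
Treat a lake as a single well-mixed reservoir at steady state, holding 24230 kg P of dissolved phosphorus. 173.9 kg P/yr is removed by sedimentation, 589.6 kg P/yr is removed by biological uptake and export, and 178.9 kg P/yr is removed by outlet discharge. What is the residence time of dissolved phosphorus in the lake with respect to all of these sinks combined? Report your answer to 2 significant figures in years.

Total removal flux = 173.9 + 589.6 + 178.9 = 942.40 kg P/yr.
τ = M / ΣF_out = 24230 / 942.40 = 25.71 yr.

26 yr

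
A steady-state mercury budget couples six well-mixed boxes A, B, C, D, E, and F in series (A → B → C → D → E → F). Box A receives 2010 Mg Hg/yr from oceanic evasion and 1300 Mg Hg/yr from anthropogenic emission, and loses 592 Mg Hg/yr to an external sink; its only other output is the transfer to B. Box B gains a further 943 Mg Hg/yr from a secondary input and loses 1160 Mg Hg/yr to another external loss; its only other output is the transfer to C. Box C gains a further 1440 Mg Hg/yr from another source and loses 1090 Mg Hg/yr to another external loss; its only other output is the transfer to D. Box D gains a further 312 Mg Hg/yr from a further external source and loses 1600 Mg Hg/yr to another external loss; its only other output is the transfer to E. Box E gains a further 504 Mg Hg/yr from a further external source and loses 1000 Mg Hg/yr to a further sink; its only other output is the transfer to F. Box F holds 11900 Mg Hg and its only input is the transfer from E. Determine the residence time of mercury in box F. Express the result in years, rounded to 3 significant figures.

Box A: F(A→B) = (2010 + 1300) − 592 = 2718.0 Mg Hg/yr.
Box B: F(B→C) = (2718.0 + 943) − 1160 = 2501.0 Mg Hg/yr.
Box C: F(C→D) = (2501.0 + 1440) − 1090 = 2851.0 Mg Hg/yr.
Box D: F(D→E) = (2851.0 + 312) − 1600 = 1563.0 Mg Hg/yr.
Box E: F(E→F) = (1563.0 + 504) − 1000 = 1067.0 Mg Hg/yr.
Box F throughput = its input = 1067.0 Mg Hg/yr; τ = 11900 / 1067.0 = 11.15 yr.

11.2 yr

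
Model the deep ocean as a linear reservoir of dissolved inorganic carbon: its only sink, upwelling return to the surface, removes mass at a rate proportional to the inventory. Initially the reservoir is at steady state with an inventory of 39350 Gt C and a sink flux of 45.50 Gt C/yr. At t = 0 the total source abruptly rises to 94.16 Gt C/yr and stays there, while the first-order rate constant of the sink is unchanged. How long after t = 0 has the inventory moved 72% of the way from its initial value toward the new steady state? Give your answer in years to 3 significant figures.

1100 yr

τ = M₀/F₀ = 39350/45.50 = 864.8 yr.
The remaining gap fraction is e^(−t/τ); 72% covered ⇒ e^(−t/τ) = 0.280.
t = −τ ln(0.280) = 864.8 × 1.273 = 1101 yr.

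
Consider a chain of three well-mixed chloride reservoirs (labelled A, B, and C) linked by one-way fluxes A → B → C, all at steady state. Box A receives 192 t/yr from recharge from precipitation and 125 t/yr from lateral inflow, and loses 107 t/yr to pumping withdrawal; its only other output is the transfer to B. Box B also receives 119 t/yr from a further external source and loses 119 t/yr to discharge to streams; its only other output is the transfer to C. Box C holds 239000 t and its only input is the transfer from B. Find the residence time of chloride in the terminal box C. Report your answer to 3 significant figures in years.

Box A: F(A→B) = (192 + 125) − 107 = 210.00 t/yr.
Box B: F(B→C) = (210.00 + 119) − 119 = 210.00 t/yr.
Box C throughput = its input = 210.00 t/yr; τ = 239000 / 210.00 = 1138 yr.

1140 yr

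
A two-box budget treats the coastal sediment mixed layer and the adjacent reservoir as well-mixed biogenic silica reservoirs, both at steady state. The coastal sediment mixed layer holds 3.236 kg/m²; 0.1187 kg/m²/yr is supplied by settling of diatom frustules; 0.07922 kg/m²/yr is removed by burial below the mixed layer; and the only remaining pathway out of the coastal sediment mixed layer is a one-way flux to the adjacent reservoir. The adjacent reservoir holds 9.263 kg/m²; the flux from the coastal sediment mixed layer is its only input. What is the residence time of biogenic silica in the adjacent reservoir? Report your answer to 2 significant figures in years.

230 yr

Balance the coastal sediment mixed layer: ΣF_in = 0.11870 kg/m²/yr.
Flux to the adjacent reservoir = ΣF_in − (0.07922) = 0.039480 kg/m²/yr.
At steady state the output of the adjacent reservoir equals its input, 0.039480 kg/m²/yr.
τ = M / F = 9.263 / 0.039480 = 234.6 yr.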